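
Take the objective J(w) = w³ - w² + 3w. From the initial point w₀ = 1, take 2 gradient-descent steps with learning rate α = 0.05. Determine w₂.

J′(w) = 3w² - 2w + 3
Step 1: J′(1) = 4; w₁ = 1 − 0.05·4 = 0.8
Step 2: J′(0.8) = 3.32; w₂ = 0.8 − 0.05·3.32 = 0.634

0.634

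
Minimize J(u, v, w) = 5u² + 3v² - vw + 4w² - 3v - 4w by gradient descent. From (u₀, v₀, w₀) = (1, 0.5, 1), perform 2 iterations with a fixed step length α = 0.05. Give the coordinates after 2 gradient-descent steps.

(0.25, 0.57625, 0.7225)

∇J = (10u, 6v - w - 3, -v + 8w - 4)
(u₁, v₁, w₁) = (1, 0.5, 1) − 0.05·(10, -1, 3.5) = (0.5, 0.55, 0.825)
(u₂, v₂, w₂) = (0.5, 0.55, 0.825) − 0.05·(5, -0.525, 2.05) = (0.25, 0.57625, 0.7225)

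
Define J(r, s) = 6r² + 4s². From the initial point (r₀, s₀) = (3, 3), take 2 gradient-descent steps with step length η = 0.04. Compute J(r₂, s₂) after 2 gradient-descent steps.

11.645568

∇J = (12r, 8s)
(r₁, s₁) = (3, 3) − 0.04·(36, 24) = (1.56, 2.04)
(r₂, s₂) = (1.56, 2.04) − 0.04·(18.72, 16.32) = (0.8112, 1.3872)
J(0.8112, 1.3872) = 11.645568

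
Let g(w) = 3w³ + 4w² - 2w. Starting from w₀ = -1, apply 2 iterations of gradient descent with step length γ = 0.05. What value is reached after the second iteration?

-0.876125

g′(w) = 9w² + 8w - 2
Step 1: g′(-1) = -1; w₁ = -1 − 0.05·(-1) = -0.95
Step 2: g′(-0.95) = -1.4775; w₂ = -0.95 − 0.05·(-1.4775) = -0.876125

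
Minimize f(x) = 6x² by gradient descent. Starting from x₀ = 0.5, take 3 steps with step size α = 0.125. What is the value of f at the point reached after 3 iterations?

0.0234375

f′(x) = 12x
Step 1: f′(0.5) = 6; x₁ = 0.5 − 0.125·6 = -0.25
Step 2: f′(-0.25) = -3; x₂ = -0.25 − 0.125·(-3) = 0.125
Step 3: f′(0.125) = 1.5; x₃ = 0.125 − 0.125·1.5 = -0.0625
f(-0.0625) = 0.0234375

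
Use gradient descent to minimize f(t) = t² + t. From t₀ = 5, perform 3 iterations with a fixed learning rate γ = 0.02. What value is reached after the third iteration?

f′(t) = 2t + 1
Step 1: f′(5) = 11; t₁ = 5 − 0.02·11 = 4.78
Step 2: f′(4.78) = 10.56; t₂ = 4.78 − 0.02·10.56 = 4.5688
Step 3: f′(4.5688) = 10.1376; t₃ = 4.5688 − 0.02·10.1376 = 4.366048

4.366048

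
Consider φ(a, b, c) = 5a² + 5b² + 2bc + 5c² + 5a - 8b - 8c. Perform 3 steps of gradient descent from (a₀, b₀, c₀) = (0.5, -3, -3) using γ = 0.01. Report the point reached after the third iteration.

∇φ = (10a + 5, 10b + 2c - 8, 2b + 10c - 8)
(a₁, b₁, c₁) = (0.5, -3, -3) − 0.01·(10, -44, -44) = (0.4, -2.56, -2.56)
(a₂, b₂, c₂) = (0.4, -2.56, -2.56) − 0.01·(9, -38.72, -38.72) = (0.31, -2.1728, -2.1728)
(a₃, b₃, c₃) = (0.31, -2.1728, -2.1728) − 0.01·(8.1, -34.0736, -34.0736) = (0.229, -1.832064, -1.832064)

(0.229, -1.832064, -1.832064)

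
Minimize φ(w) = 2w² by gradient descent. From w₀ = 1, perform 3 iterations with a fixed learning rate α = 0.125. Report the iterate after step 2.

0.25

φ′(w) = 4w
w₁ = 1 − 0.125·4 = 0.5
w₂ = 0.5 − 0.125·2 = 0.25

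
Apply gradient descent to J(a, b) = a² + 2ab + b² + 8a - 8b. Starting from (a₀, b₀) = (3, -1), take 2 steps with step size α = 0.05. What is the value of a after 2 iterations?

1.84

∇J = (2a + 2b + 8, 2a + 2b - 8)
(a₁, b₁) = (3, -1) − 0.05·(12, -4) = (2.4, -0.8)
(a₂, b₂) = (2.4, -0.8) − 0.05·(11.2, -4.8) = (1.84, -0.56)
a = 1.84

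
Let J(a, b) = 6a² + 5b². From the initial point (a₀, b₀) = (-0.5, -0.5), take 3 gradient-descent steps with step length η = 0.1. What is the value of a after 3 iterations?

0.004

∇J = (12a, 10b)
(a₁, b₁) = (-0.5, -0.5) − 0.1·(-6, -5) = (0.1, 0)
(a₂, b₂) = (0.1, 0) − 0.1·(1.2, 0) = (-0.02, 0)
(a₃, b₃) = (-0.02, 0) − 0.1·(-0.24, 0) = (0.004, 0)
a = 0.004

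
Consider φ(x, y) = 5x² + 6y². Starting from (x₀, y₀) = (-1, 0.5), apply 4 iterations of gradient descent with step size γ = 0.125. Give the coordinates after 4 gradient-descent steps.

∇φ = (10x, 12y)
Step 1: at (-1, 0.5), ∇φ = (-10, 6) → (-1, 0.5) − 0.125·(-10, 6) = (0.25, -0.25)
Step 2: at (0.25, -0.25), ∇φ = (2.5, -3) → (0.25, -0.25) − 0.125·(2.5, -3) = (-0.0625, 0.125)
Step 3: at (-0.0625, 0.125), ∇φ = (-0.625, 1.5) → (-0.0625, 0.125) − 0.125·(-0.625, 1.5) = (0.015625, -0.0625)
Step 4: at (0.015625, -0.0625), ∇φ = (0.15625, -0.75) → (0.015625, -0.0625) − 0.125·(0.15625, -0.75) = (-0.00390625, 0.03125)

(-0.00390625, 0.03125)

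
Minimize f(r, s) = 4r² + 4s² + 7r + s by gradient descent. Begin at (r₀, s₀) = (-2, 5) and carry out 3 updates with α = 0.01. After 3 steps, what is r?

∇f = (8r + 7, 8s + 1)
(r₁, s₁) = (-2, 5) − 0.01·(-9, 41) = (-1.91, 4.59)
(r₂, s₂) = (-1.91, 4.59) − 0.01·(-8.28, 37.72) = (-1.8272, 4.2128)
(r₃, s₃) = (-1.8272, 4.2128) − 0.01·(-7.6176, 34.7024) = (-1.751024, 3.865776)
r = -1.751024

-1.751024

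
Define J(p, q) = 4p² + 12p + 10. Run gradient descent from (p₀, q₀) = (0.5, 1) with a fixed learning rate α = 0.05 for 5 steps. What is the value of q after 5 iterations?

∇J = (8p + 12, 0)
(p₁, q₁) = (0.5, 1) − 0.05·(16, 0) = (-0.3, 1)
(p₂, q₂) = (-0.3, 1) − 0.05·(9.6, 0) = (-0.78, 1)
(p₃, q₃) = (-0.78, 1) − 0.05·(5.76, 0) = (-1.068, 1)
(p₄, q₄) = (-1.068, 1) − 0.05·(3.456, 0) = (-1.2408, 1)
(p₅, q₅) = (-1.2408, 1) − 0.05·(2.0736, 0) = (-1.34448, 1)
q = 1

1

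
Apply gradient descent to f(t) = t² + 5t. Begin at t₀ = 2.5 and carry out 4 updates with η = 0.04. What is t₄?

f′(t) = 2t + 5
t₁ = 2.5 − 0.04·10 = 2.1
t₂ = 2.1 − 0.04·9.2 = 1.732
t₃ = 1.732 − 0.04·8.464 = 1.39344
t₄ = 1.39344 − 0.04·7.78688 = 1.0819648

1.0819648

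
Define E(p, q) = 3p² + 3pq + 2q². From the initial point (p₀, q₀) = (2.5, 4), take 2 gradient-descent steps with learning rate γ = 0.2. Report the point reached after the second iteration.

∇E = (6p + 3q, 3p + 4q)
(p₁, q₁) = (2.5, 4) − 0.2·(27, 23.5) = (-2.9, -0.7)
(p₂, q₂) = (-2.9, -0.7) − 0.2·(-19.5, -11.5) = (1, 1.6)

(1, 1.6)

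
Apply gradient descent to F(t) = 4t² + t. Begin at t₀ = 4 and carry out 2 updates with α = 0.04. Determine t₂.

F′(t) = 8t + 1
Step 1: F′(4) = 33; t₁ = 4 − 0.04·33 = 2.68
Step 2: F′(2.68) = 22.44; t₂ = 2.68 − 0.04·22.44 = 1.7824

1.7824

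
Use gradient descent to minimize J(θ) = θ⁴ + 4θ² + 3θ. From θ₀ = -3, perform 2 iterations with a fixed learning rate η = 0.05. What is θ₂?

-6.292725

J′(θ) = 4θ³ + 8θ + 3
θ₁ = -3 − 0.05·(-129) = 3.45
θ₂ = 3.45 − 0.05·194.8545 = -6.292725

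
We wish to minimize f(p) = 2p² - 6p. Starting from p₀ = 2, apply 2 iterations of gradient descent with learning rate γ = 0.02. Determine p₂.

1.9232

f′(p) = 4p - 6
Step 1: f′(2) = 2; p₁ = 2 − 0.02·2 = 1.96
Step 2: f′(1.96) = 1.84; p₂ = 1.96 − 0.02·1.84 = 1.9232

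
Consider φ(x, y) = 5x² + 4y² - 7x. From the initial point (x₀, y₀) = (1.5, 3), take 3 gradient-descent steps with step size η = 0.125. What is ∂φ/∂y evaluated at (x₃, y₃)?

∇φ = (10x - 7, 8y)
Step 1: at (1.5, 3), ∇φ = (8, 24) → (1.5, 3) − 0.125·(8, 24) = (0.5, 0)
Step 2: at (0.5, 0), ∇φ = (-2, 0) → (0.5, 0) − 0.125·(-2, 0) = (0.75, 0)
Step 3: at (0.75, 0), ∇φ = (0.5, 0) → (0.75, 0) − 0.125·(0.5, 0) = (0.6875, 0)
∂φ/∂y at (0.6875, 0) = 0

0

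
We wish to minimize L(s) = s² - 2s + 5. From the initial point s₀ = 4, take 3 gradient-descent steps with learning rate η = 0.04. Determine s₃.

3.336064

L′(s) = 2s - 2
Step 1: L′(4) = 6; s₁ = 4 − 0.04·6 = 3.76
Step 2: L′(3.76) = 5.52; s₂ = 3.76 − 0.04·5.52 = 3.5392
Step 3: L′(3.5392) = 5.0784; s₃ = 3.5392 − 0.04·5.0784 = 3.336064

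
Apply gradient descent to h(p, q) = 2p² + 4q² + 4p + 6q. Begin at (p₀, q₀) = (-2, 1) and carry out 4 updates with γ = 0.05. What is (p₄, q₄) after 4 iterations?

∇h = (4p + 4, 8q + 6)
(p₁, q₁) = (-2, 1) − 0.05·(-4, 14) = (-1.8, 0.3)
(p₂, q₂) = (-1.8, 0.3) − 0.05·(-3.2, 8.4) = (-1.64, -0.12)
(p₃, q₃) = (-1.64, -0.12) − 0.05·(-2.56, 5.04) = (-1.512, -0.372)
(p₄, q₄) = (-1.512, -0.372) − 0.05·(-2.048, 3.024) = (-1.4096, -0.5232)

(-1.4096, -0.5232)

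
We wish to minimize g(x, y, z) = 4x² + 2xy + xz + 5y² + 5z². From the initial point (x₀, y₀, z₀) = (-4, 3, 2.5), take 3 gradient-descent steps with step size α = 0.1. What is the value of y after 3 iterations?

∇g = (8x + 2y + z, 2x + 10y, x + 10z)
(x₁, y₁, z₁) = (-4, 3, 2.5) − 0.1·(-23.5, 22, 21) = (-1.65, 0.8, 0.4)
(x₂, y₂, z₂) = (-1.65, 0.8, 0.4) − 0.1·(-11.2, 4.7, 2.35) = (-0.53, 0.33, 0.165)
(x₃, y₃, z₃) = (-0.53, 0.33, 0.165) − 0.1·(-3.415, 2.24, 1.12) = (-0.1885, 0.106, 0.053)
y = 0.106

0.106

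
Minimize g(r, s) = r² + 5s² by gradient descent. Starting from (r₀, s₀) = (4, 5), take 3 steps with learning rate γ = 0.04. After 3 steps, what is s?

∇g = (2r, 10s)
(r₁, s₁) = (4, 5) − 0.04·(8, 50) = (3.68, 3)
(r₂, s₂) = (3.68, 3) − 0.04·(7.36, 30) = (3.3856, 1.8)
(r₃, s₃) = (3.3856, 1.8) − 0.04·(6.7712, 18) = (3.114752, 1.08)
s = 1.08

1.08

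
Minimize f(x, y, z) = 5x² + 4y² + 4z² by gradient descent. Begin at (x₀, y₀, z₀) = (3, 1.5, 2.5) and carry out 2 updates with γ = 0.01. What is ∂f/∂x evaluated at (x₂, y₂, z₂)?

∇f = (10x, 8y, 8z)
(x₁, y₁, z₁) = (3, 1.5, 2.5) − 0.01·(30, 12, 20) = (2.7, 1.38, 2.3)
(x₂, y₂, z₂) = (2.7, 1.38, 2.3) − 0.01·(27, 11.04, 18.4) = (2.43, 1.2696, 2.116)
∂f/∂x at (2.43, 1.2696, 2.116) = 24.3

24.3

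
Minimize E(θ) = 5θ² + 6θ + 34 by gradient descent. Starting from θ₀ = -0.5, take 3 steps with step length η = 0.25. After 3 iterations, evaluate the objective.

32.76953125

E′(θ) = 10θ + 6
Step 1: E′(-0.5) = 1; θ₁ = -0.5 − 0.25·1 = -0.75
Step 2: E′(-0.75) = -1.5; θ₂ = -0.75 − 0.25·(-1.5) = -0.375
Step 3: E′(-0.375) = 2.25; θ₃ = -0.375 − 0.25·2.25 = -0.9375
E(-0.9375) = 32.76953125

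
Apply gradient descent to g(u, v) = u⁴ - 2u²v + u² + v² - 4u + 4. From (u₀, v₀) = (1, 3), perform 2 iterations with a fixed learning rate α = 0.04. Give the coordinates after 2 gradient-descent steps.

∇g = (4u³ - 4uv + 2u - 4, -2u² + 2v)
(u₁, v₁) = (1, 3) − 0.04·(-10, 4) = (1.4, 2.84)
(u₂, v₂) = (1.4, 2.84) − 0.04·(-6.128, 1.76) = (1.64512, 2.7696)

(1.64512, 2.7696)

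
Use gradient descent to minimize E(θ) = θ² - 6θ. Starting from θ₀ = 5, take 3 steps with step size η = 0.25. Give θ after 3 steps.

E′(θ) = 2θ - 6
Step 1: E′(5) = 4; θ₁ = 5 − 0.25·4 = 4
Step 2: E′(4) = 2; θ₂ = 4 − 0.25·2 = 3.5
Step 3: E′(3.5) = 1; θ₃ = 3.5 − 0.25·1 = 3.25

3.25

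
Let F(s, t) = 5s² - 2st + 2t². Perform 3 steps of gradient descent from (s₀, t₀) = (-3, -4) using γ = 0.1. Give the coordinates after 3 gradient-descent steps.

∇F = (10s - 2t, -2s + 4t)
(s₁, t₁) = (-3, -4) − 0.1·(-22, -10) = (-0.8, -3)
(s₂, t₂) = (-0.8, -3) − 0.1·(-2, -10.4) = (-0.6, -1.96)
(s₃, t₃) = (-0.6, -1.96) − 0.1·(-2.08, -6.64) = (-0.392, -1.296)

(-0.392, -1.296)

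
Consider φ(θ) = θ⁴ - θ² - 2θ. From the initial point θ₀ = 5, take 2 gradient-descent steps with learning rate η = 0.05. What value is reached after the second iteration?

φ′(θ) = 4θ³ - 2θ - 2
Step 1: φ′(5) = 488; θ₁ = 5 − 0.05·488 = -19.4
Step 2: φ′(-19.4) = -29168.736; θ₂ = -19.4 − 0.05·(-29168.736) = 1439.0368

1439.0368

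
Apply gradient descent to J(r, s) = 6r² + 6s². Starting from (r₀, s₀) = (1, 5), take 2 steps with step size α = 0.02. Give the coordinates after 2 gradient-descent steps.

∇J = (12r, 12s)
(r₁, s₁) = (1, 5) − 0.02·(12, 60) = (0.76, 3.8)
(r₂, s₂) = (0.76, 3.8) − 0.02·(9.12, 45.6) = (0.5776, 2.888)

(0.5776, 2.888)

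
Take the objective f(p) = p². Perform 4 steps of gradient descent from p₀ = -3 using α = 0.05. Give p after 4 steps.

f′(p) = 2p
p₁ = -3 − 0.05·(-6) = -2.7
p₂ = -2.7 − 0.05·(-5.4) = -2.43
p₃ = -2.43 − 0.05·(-4.86) = -2.187
p₄ = -2.187 − 0.05·(-4.374) = -1.9683

-1.9683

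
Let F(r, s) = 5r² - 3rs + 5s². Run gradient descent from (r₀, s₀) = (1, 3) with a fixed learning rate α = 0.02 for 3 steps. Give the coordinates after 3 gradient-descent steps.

(0.866888, 1.677336)

∇F = (10r - 3s, -3r + 10s)
(r₁, s₁) = (1, 3) − 0.02·(1, 27) = (0.98, 2.46)
(r₂, s₂) = (0.98, 2.46) − 0.02·(2.42, 21.66) = (0.9316, 2.0268)
(r₃, s₃) = (0.9316, 2.0268) − 0.02·(3.2356, 17.4732) = (0.866888, 1.677336)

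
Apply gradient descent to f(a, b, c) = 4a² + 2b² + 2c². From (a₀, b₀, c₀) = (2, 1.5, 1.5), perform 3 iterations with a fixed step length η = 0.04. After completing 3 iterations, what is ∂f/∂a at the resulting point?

5.030912

∇f = (8a, 4b, 4c)
Step 1: at (2, 1.5, 1.5), ∇f = (16, 6, 6) → (2, 1.5, 1.5) − 0.04·(16, 6, 6) = (1.36, 1.26, 1.26)
Step 2: at (1.36, 1.26, 1.26), ∇f = (10.88, 5.04, 5.04) → (1.36, 1.26, 1.26) − 0.04·(10.88, 5.04, 5.04) = (0.9248, 1.0584, 1.0584)
Step 3: at (0.9248, 1.0584, 1.0584), ∇f = (7.3984, 4.2336, 4.2336) → (0.9248, 1.0584, 1.0584) − 0.04·(7.3984, 4.2336, 4.2336) = (0.628864, 0.889056, 0.889056)
∂f/∂a at (0.628864, 0.889056, 0.889056) = 5.030912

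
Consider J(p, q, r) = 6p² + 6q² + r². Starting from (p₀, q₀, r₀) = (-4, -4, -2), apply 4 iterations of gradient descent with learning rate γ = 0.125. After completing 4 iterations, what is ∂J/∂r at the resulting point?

-1.265625

∇J = (12p, 12q, 2r)
(p₁, q₁, r₁) = (-4, -4, -2) − 0.125·(-48, -48, -4) = (2, 2, -1.5)
(p₂, q₂, r₂) = (2, 2, -1.5) − 0.125·(24, 24, -3) = (-1, -1, -1.125)
(p₃, q₃, r₃) = (-1, -1, -1.125) − 0.125·(-12, -12, -2.25) = (0.5, 0.5, -0.84375)
(p₄, q₄, r₄) = (0.5, 0.5, -0.84375) − 0.125·(6, 6, -1.6875) = (-0.25, -0.25, -0.6328125)
∂J/∂r at (-0.25, -0.25, -0.6328125) = -1.265625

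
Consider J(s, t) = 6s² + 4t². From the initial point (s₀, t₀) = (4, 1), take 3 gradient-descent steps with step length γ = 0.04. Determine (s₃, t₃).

∇J = (12s, 8t)
(s₁, t₁) = (4, 1) − 0.04·(48, 8) = (2.08, 0.68)
(s₂, t₂) = (2.08, 0.68) − 0.04·(24.96, 5.44) = (1.0816, 0.4624)
(s₃, t₃) = (1.0816, 0.4624) − 0.04·(12.9792, 3.6992) = (0.562432, 0.314432)

(0.562432, 0.314432)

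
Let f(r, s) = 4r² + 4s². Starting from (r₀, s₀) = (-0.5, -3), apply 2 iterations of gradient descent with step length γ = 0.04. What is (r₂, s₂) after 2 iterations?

(-0.2312, -1.3872)

∇f = (8r, 8s)
(r₁, s₁) = (-0.5, -3) − 0.04·(-4, -24) = (-0.34, -2.04)
(r₂, s₂) = (-0.34, -2.04) − 0.04·(-2.72, -16.32) = (-0.2312, -1.3872)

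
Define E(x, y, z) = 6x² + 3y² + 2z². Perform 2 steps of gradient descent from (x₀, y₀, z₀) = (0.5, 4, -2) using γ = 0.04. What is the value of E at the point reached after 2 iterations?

∇E = (12x, 6y, 4z)
(x₁, y₁, z₁) = (0.5, 4, -2) − 0.04·(6, 24, -8) = (0.26, 3.04, -1.68)
(x₂, y₂, z₂) = (0.26, 3.04, -1.68) − 0.04·(3.12, 18.24, -6.72) = (0.1352, 2.3104, -1.4112)
E(0.1352, 2.3104, -1.4112) = 20.1064896

20.1064896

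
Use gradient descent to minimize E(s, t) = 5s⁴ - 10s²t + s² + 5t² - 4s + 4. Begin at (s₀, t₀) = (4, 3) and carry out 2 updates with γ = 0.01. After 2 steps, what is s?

41.6083968

∇E = (20s³ - 20st + 2s - 4, -10s² + 10t)
(s₁, t₁) = (4, 3) − 0.01·(1044, -130) = (-6.44, 4.3)
(s₂, t₂) = (-6.44, 4.3) − 0.01·(-4804.83968, -371.736) = (41.6083968, 8.01736)
s = 41.6083968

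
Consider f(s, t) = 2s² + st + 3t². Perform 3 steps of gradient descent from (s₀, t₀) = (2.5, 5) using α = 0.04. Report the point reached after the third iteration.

(1.10688, 2.02144)

∇f = (4s + t, s + 6t)
(s₁, t₁) = (2.5, 5) − 0.04·(15, 32.5) = (1.9, 3.7)
(s₂, t₂) = (1.9, 3.7) − 0.04·(11.3, 24.1) = (1.448, 2.736)
(s₃, t₃) = (1.448, 2.736) − 0.04·(8.528, 17.864) = (1.10688, 2.02144)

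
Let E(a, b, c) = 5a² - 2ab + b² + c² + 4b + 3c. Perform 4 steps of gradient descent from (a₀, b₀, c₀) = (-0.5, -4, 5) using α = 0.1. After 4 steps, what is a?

-0.6728

∇E = (10a - 2b, -2a + 2b + 4, 2c + 3)
Step 1: at (-0.5, -4, 5), ∇E = (3, -3, 13) → (-0.5, -4, 5) − 0.1·(3, -3, 13) = (-0.8, -3.7, 3.7)
Step 2: at (-0.8, -3.7, 3.7), ∇E = (-0.6, -1.8, 10.4) → (-0.8, -3.7, 3.7) − 0.1·(-0.6, -1.8, 10.4) = (-0.74, -3.52, 2.66)
Step 3: at (-0.74, -3.52, 2.66), ∇E = (-0.36, -1.56, 8.32) → (-0.74, -3.52, 2.66) − 0.1·(-0.36, -1.56, 8.32) = (-0.704, -3.364, 1.828)
Step 4: at (-0.704, -3.364, 1.828), ∇E = (-0.312, -1.32, 6.656) → (-0.704, -3.364, 1.828) − 0.1·(-0.312, -1.32, 6.656) = (-0.6728, -3.232, 1.1624)
a = -0.6728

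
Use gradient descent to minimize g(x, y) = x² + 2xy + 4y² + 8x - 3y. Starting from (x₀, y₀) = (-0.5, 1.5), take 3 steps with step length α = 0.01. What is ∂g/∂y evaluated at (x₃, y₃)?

5.696768

∇g = (2x + 2y + 8, 2x + 8y - 3)
Step 1: at (-0.5, 1.5), ∇g = (10, 8) → (-0.5, 1.5) − 0.01·(10, 8) = (-0.6, 1.42)
Step 2: at (-0.6, 1.42), ∇g = (9.64, 7.16) → (-0.6, 1.42) − 0.01·(9.64, 7.16) = (-0.6964, 1.3484)
Step 3: at (-0.6964, 1.3484), ∇g = (9.304, 6.3944) → (-0.6964, 1.3484) − 0.01·(9.304, 6.3944) = (-0.78944, 1.284456)
∂g/∂y at (-0.78944, 1.284456) = 5.696768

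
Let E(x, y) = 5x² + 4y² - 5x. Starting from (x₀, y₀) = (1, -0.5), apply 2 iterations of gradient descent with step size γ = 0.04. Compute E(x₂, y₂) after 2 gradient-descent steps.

∇E = (10x - 5, 8y)
(x₁, y₁) = (1, -0.5) − 0.04·(5, -4) = (0.8, -0.34)
(x₂, y₂) = (0.8, -0.34) − 0.04·(3, -2.72) = (0.68, -0.2312)
E(0.68, -0.2312) = -0.87418624

-0.87418624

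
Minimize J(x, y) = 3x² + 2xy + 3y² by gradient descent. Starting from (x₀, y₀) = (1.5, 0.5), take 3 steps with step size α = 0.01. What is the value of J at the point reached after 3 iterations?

5.633597800448

∇J = (6x + 2y, 2x + 6y)
(x₁, y₁) = (1.5, 0.5) − 0.01·(10, 6) = (1.4, 0.44)
(x₂, y₂) = (1.4, 0.44) − 0.01·(9.28, 5.44) = (1.3072, 0.3856)
(x₃, y₃) = (1.3072, 0.3856) − 0.01·(8.6144, 4.928) = (1.221056, 0.33632)
J(1.221056, 0.33632) = 5.633597800448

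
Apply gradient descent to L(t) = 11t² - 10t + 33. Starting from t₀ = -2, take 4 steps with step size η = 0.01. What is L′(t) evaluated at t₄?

L′(t) = 22t - 10
Step 1: L′(-2) = -54; t₁ = -2 − 0.01·(-54) = -1.46
Step 2: L′(-1.46) = -42.12; t₂ = -1.46 − 0.01·(-42.12) = -1.0388
Step 3: L′(-1.0388) = -32.8536; t₃ = -1.0388 − 0.01·(-32.8536) = -0.710264
Step 4: L′(-0.710264) = -25.625808; t₄ = -0.710264 − 0.01·(-25.625808) = -0.45400592
L′(t) at (-0.45400592) = -19.98813024

-19.98813024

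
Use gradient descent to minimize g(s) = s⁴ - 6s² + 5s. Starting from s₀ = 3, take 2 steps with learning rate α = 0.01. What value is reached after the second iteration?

2.00401732

g′(s) = 4s³ - 12s + 5
s₁ = 3 − 0.01·77 = 2.23
s₂ = 2.23 − 0.01·22.598268 = 2.00401732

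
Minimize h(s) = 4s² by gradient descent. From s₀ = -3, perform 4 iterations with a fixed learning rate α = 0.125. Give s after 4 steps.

h′(s) = 8s
Step 1: h′(-3) = -24; s₁ = -3 − 0.125·(-24) = 0
Step 2: h′(0) = 0; s₂ = 0 − 0.125·0 = 0
Step 3: h′(0) = 0; s₃ = 0 − 0.125·0 = 0
Step 4: h′(0) = 0; s₄ = 0 − 0.125·0 = 0

0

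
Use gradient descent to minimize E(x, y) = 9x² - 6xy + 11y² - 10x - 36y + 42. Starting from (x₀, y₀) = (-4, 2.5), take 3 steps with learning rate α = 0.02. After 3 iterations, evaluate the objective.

17.7540297984

∇E = (18x - 6y - 10, -6x + 22y - 36)
Step 1: at (-4, 2.5), ∇E = (-97, 43) → (-4, 2.5) − 0.02·(-97, 43) = (-2.06, 1.64)
Step 2: at (-2.06, 1.64), ∇E = (-56.92, 12.44) → (-2.06, 1.64) − 0.02·(-56.92, 12.44) = (-0.9216, 1.3912)
Step 3: at (-0.9216, 1.3912), ∇E = (-34.936, 0.136) → (-0.9216, 1.3912) − 0.02·(-34.936, 0.136) = (-0.22288, 1.38848)
E(-0.22288, 1.38848) = 17.7540297984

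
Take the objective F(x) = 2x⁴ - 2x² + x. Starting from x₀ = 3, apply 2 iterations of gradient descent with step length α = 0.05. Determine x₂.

F′(x) = 8x³ - 4x + 1
Step 1: F′(3) = 205; x₁ = 3 − 0.05·205 = -7.25
Step 2: F′(-7.25) = -3018.625; x₂ = -7.25 − 0.05·(-3018.625) = 143.68125

143.68125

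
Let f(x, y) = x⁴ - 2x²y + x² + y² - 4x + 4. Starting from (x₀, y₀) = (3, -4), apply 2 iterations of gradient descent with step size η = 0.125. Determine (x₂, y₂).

∇f = (4x³ - 4xy + 2x - 4, -2x² + 2y)
Step 1: at (3, -4), ∇f = (158, -26) → (3, -4) − 0.125·(158, -26) = (-16.75, -0.75)
Step 2: at (-16.75, -0.75), ∇f = (-18885.4375, -562.625) → (-16.75, -0.75) − 0.125·(-18885.4375, -562.625) = (2343.9296875, 69.578125)

(2343.9296875, 69.578125)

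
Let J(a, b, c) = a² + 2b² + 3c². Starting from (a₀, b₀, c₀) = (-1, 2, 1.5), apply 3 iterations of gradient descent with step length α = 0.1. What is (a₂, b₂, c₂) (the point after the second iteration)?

(-0.64, 0.72, 0.24)

∇J = (2a, 4b, 6c)
(a₁, b₁, c₁) = (-1, 2, 1.5) − 0.1·(-2, 8, 9) = (-0.8, 1.2, 0.6)
(a₂, b₂, c₂) = (-0.8, 1.2, 0.6) − 0.1·(-1.6, 4.8, 3.6) = (-0.64, 0.72, 0.24)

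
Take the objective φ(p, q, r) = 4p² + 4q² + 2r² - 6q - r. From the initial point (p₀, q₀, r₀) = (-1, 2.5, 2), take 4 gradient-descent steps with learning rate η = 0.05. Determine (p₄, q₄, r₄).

∇φ = (8p, 8q - 6, 4r - 1)
Step 1: at (-1, 2.5, 2), ∇φ = (-8, 14, 7) → (-1, 2.5, 2) − 0.05·(-8, 14, 7) = (-0.6, 1.8, 1.65)
Step 2: at (-0.6, 1.8, 1.65), ∇φ = (-4.8, 8.4, 5.6) → (-0.6, 1.8, 1.65) − 0.05·(-4.8, 8.4, 5.6) = (-0.36, 1.38, 1.37)
Step 3: at (-0.36, 1.38, 1.37), ∇φ = (-2.88, 5.04, 4.48) → (-0.36, 1.38, 1.37) − 0.05·(-2.88, 5.04, 4.48) = (-0.216, 1.128, 1.146)
Step 4: at (-0.216, 1.128, 1.146), ∇φ = (-1.728, 3.024, 3.584) → (-0.216, 1.128, 1.146) − 0.05·(-1.728, 3.024, 3.584) = (-0.1296, 0.9768, 0.9668)

(-0.1296, 0.9768, 0.9668)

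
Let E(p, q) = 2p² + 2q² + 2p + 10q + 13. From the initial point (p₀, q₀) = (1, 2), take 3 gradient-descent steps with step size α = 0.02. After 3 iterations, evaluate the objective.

27.28597506048

∇E = (4p + 2, 4q + 10)
Step 1: at (1, 2), ∇E = (6, 18) → (1, 2) − 0.02·(6, 18) = (0.88, 1.64)
Step 2: at (0.88, 1.64), ∇E = (5.52, 16.56) → (0.88, 1.64) − 0.02·(5.52, 16.56) = (0.7696, 1.3088)
Step 3: at (0.7696, 1.3088), ∇E = (5.0784, 15.2352) → (0.7696, 1.3088) − 0.02·(5.0784, 15.2352) = (0.668032, 1.004096)
E(0.668032, 1.004096) = 27.28597506048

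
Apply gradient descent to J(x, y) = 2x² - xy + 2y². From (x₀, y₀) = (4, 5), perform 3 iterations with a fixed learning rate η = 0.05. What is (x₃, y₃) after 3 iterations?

∇J = (4x - y, -x + 4y)
Step 1: at (4, 5), ∇J = (11, 16) → (4, 5) − 0.05·(11, 16) = (3.45, 4.2)
Step 2: at (3.45, 4.2), ∇J = (9.6, 13.35) → (3.45, 4.2) − 0.05·(9.6, 13.35) = (2.97, 3.5325)
Step 3: at (2.97, 3.5325), ∇J = (8.3475, 11.16) → (2.97, 3.5325) − 0.05·(8.3475, 11.16) = (2.552625, 2.9745)

(2.552625, 2.9745)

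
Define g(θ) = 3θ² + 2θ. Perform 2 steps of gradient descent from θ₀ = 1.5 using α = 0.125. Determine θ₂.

g′(θ) = 6θ + 2
θ₁ = 1.5 − 0.125·11 = 0.125
θ₂ = 0.125 − 0.125·2.75 = -0.21875

-0.21875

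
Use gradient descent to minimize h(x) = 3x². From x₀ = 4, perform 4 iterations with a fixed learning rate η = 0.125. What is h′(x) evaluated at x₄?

h′(x) = 6x
Step 1: h′(4) = 24; x₁ = 4 − 0.125·24 = 1
Step 2: h′(1) = 6; x₂ = 1 − 0.125·6 = 0.25
Step 3: h′(0.25) = 1.5; x₃ = 0.25 − 0.125·1.5 = 0.0625
Step 4: h′(0.0625) = 0.375; x₄ = 0.0625 − 0.125·0.375 = 0.015625
h′(x) at (0.015625) = 0.09375

0.09375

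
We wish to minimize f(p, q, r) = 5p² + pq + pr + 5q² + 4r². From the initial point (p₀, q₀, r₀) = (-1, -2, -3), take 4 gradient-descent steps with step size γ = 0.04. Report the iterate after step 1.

∇f = (10p + q + r, p + 10q, p + 8r)
Step 1: at (-1, -2, -3), ∇f = (-15, -21, -25) → (-1, -2, -3) − 0.04·(-15, -21, -25) = (-0.4, -1.16, -2)

(-0.4, -1.16, -2)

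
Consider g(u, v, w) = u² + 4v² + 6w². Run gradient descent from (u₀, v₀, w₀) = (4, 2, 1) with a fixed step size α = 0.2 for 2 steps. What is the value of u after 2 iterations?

∇g = (2u, 8v, 12w)
(u₁, v₁, w₁) = (4, 2, 1) − 0.2·(8, 16, 12) = (2.4, -1.2, -1.4)
(u₂, v₂, w₂) = (2.4, -1.2, -1.4) − 0.2·(4.8, -9.6, -16.8) = (1.44, 0.72, 1.96)
u = 1.44

1.44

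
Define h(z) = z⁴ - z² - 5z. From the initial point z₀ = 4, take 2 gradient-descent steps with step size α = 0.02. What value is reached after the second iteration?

h′(z) = 4z³ - 2z - 5
z₁ = 4 − 0.02·243 = -0.86
z₂ = -0.86 − 0.02·(-5.824224) = -0.74351552

-0.74351552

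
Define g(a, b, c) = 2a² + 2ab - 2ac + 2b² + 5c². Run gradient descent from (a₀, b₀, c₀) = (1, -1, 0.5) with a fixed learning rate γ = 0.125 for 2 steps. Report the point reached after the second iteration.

(0.65625, -0.59375, 0.1875)

∇g = (4a + 2b - 2c, 2a + 4b, -2a + 10c)
(a₁, b₁, c₁) = (1, -1, 0.5) − 0.125·(1, -2, 3) = (0.875, -0.75, 0.125)
(a₂, b₂, c₂) = (0.875, -0.75, 0.125) − 0.125·(1.75, -1.25, -0.5) = (0.65625, -0.59375, 0.1875)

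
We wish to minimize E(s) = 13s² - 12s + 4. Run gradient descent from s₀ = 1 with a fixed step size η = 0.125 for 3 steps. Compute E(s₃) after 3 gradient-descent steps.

490.274658203125

E′(s) = 26s - 12
Step 1: E′(1) = 14; s₁ = 1 − 0.125·14 = -0.75
Step 2: E′(-0.75) = -31.5; s₂ = -0.75 − 0.125·(-31.5) = 3.1875
Step 3: E′(3.1875) = 70.875; s₃ = 3.1875 − 0.125·70.875 = -5.671875
E(-5.671875) = 490.274658203125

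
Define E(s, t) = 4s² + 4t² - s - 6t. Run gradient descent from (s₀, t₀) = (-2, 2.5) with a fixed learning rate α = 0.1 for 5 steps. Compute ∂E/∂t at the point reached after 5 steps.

0.00448

∇E = (8s - 1, 8t - 6)
Step 1: at (-2, 2.5), ∇E = (-17, 14) → (-2, 2.5) − 0.1·(-17, 14) = (-0.3, 1.1)
Step 2: at (-0.3, 1.1), ∇E = (-3.4, 2.8) → (-0.3, 1.1) − 0.1·(-3.4, 2.8) = (0.04, 0.82)
Step 3: at (0.04, 0.82), ∇E = (-0.68, 0.56) → (0.04, 0.82) − 0.1·(-0.68, 0.56) = (0.108, 0.764)
Step 4: at (0.108, 0.764), ∇E = (-0.136, 0.112) → (0.108, 0.764) − 0.1·(-0.136, 0.112) = (0.1216, 0.7528)
Step 5: at (0.1216, 0.7528), ∇E = (-0.0272, 0.0224) → (0.1216, 0.7528) − 0.1·(-0.0272, 0.0224) = (0.12432, 0.75056)
∂E/∂t at (0.12432, 0.75056) = 0.00448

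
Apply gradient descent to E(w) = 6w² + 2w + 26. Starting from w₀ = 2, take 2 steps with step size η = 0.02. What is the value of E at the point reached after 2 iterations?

35.23034624

E′(w) = 12w + 2
Step 1: E′(2) = 26; w₁ = 2 − 0.02·26 = 1.48
Step 2: E′(1.48) = 19.76; w₂ = 1.48 − 0.02·19.76 = 1.0848
E(1.0848) = 35.23034624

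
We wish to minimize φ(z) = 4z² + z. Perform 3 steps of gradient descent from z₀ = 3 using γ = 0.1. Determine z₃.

φ′(z) = 8z + 1
Step 1: φ′(3) = 25; z₁ = 3 − 0.1·25 = 0.5
Step 2: φ′(0.5) = 5; z₂ = 0.5 − 0.1·5 = 0
Step 3: φ′(0) = 1; z₃ = 0 − 0.1·1 = -0.1

-0.1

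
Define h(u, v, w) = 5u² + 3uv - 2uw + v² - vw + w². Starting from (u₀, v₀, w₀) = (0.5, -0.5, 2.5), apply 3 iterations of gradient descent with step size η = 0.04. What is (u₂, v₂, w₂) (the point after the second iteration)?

(0.572, -0.3608, 2.1624)

∇h = (10u + 3v - 2w, 3u + 2v - w, -2u - v + 2w)
Step 1: at (0.5, -0.5, 2.5), ∇h = (-1.5, -2, 4.5) → (0.5, -0.5, 2.5) − 0.04·(-1.5, -2, 4.5) = (0.56, -0.42, 2.32)
Step 2: at (0.56, -0.42, 2.32), ∇h = (-0.3, -1.48, 3.94) → (0.56, -0.42, 2.32) − 0.04·(-0.3, -1.48, 3.94) = (0.572, -0.3608, 2.1624)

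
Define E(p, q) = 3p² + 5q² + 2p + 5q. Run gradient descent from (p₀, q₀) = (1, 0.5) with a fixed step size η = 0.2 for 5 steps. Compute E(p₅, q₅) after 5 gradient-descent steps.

3.4166672128

∇E = (6p + 2, 10q + 5)
(p₁, q₁) = (1, 0.5) − 0.2·(8, 10) = (-0.6, -1.5)
(p₂, q₂) = (-0.6, -1.5) − 0.2·(-1.6, -10) = (-0.28, 0.5)
(p₃, q₃) = (-0.28, 0.5) − 0.2·(0.32, 10) = (-0.344, -1.5)
(p₄, q₄) = (-0.344, -1.5) − 0.2·(-0.064, -10) = (-0.3312, 0.5)
(p₅, q₅) = (-0.3312, 0.5) − 0.2·(0.0128, 10) = (-0.33376, -1.5)
E(-0.33376, -1.5) = 3.4166672128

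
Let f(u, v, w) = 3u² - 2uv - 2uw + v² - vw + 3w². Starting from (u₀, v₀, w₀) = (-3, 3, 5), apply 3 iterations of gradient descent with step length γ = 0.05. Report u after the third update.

∇f = (6u - 2v - 2w, -2u + 2v - w, -2u - v + 6w)
(u₁, v₁, w₁) = (-3, 3, 5) − 0.05·(-34, 7, 33) = (-1.3, 2.65, 3.35)
(u₂, v₂, w₂) = (-1.3, 2.65, 3.35) − 0.05·(-19.8, 4.55, 20.05) = (-0.31, 2.4225, 2.3475)
(u₃, v₃, w₃) = (-0.31, 2.4225, 2.3475) − 0.05·(-11.4, 3.1175, 12.2825) = (0.26, 2.266625, 1.733375)
u = 0.26

0.26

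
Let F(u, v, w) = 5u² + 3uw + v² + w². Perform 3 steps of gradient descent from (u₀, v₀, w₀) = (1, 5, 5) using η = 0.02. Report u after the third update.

-0.178744

∇F = (10u + 3w, 2v, 3u + 2w)
(u₁, v₁, w₁) = (1, 5, 5) − 0.02·(25, 10, 13) = (0.5, 4.8, 4.74)
(u₂, v₂, w₂) = (0.5, 4.8, 4.74) − 0.02·(19.22, 9.6, 10.98) = (0.1156, 4.608, 4.5204)
(u₃, v₃, w₃) = (0.1156, 4.608, 4.5204) − 0.02·(14.7172, 9.216, 9.3876) = (-0.178744, 4.42368, 4.332648)
u = -0.178744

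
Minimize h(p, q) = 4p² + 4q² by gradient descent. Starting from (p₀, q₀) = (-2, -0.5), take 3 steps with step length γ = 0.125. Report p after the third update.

∇h = (8p, 8q)
Step 1: at (-2, -0.5), ∇h = (-16, -4) → (-2, -0.5) − 0.125·(-16, -4) = (0, 0)
Step 2: at (0, 0), ∇h = (0, 0) → (0, 0) − 0.125·(0, 0) = (0, 0)
Step 3: at (0, 0), ∇h = (0, 0) → (0, 0) − 0.125·(0, 0) = (0, 0)
p = 0

0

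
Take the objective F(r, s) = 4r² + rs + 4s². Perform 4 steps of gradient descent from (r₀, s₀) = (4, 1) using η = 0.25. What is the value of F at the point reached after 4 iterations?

∇F = (8r + s, r + 8s)
(r₁, s₁) = (4, 1) − 0.25·(33, 12) = (-4.25, -2)
(r₂, s₂) = (-4.25, -2) − 0.25·(-36, -20.25) = (4.75, 3.0625)
(r₃, s₃) = (4.75, 3.0625) − 0.25·(41.0625, 29.25) = (-5.515625, -4.25)
(r₄, s₄) = (-5.515625, -4.25) − 0.25·(-48.375, -39.515625) = (6.578125, 5.62890625)
F(6.578125, 5.62890625) = 336.8529052734375

336.8529052734375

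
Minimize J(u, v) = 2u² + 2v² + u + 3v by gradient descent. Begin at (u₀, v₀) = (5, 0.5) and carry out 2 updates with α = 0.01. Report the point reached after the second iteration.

∇J = (4u + 1, 4v + 3)
(u₁, v₁) = (5, 0.5) − 0.01·(21, 5) = (4.79, 0.45)
(u₂, v₂) = (4.79, 0.45) − 0.01·(20.16, 4.8) = (4.5884, 0.402)

(4.5884, 0.402)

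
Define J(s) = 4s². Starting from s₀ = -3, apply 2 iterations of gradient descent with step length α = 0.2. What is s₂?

J′(s) = 8s
Step 1: J′(-3) = -24; s₁ = -3 − 0.2·(-24) = 1.8
Step 2: J′(1.8) = 14.4; s₂ = 1.8 − 0.2·14.4 = -1.08

-1.08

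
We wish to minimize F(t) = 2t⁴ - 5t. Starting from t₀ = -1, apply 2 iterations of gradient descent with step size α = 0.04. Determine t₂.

-0.24461056

F′(t) = 8t³ - 5
t₁ = -1 − 0.04·(-13) = -0.48
t₂ = -0.48 − 0.04·(-5.884736) = -0.24461056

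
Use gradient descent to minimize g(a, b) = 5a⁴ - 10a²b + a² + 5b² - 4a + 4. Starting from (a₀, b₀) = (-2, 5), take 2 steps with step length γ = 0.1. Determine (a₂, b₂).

(235.856, 27.04)

∇g = (20a³ - 20ab + 2a - 4, -10a² + 10b)
(a₁, b₁) = (-2, 5) − 0.1·(32, 10) = (-5.2, 4)
(a₂, b₂) = (-5.2, 4) − 0.1·(-2410.56, -230.4) = (235.856, 27.04)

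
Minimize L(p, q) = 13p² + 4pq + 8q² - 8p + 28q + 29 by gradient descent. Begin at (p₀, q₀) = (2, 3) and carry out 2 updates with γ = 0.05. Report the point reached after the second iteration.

(0.88, -1.48)

∇L = (26p + 4q - 8, 4p + 16q + 28)
(p₁, q₁) = (2, 3) − 0.05·(56, 84) = (-0.8, -1.2)
(p₂, q₂) = (-0.8, -1.2) − 0.05·(-33.6, 5.6) = (0.88, -1.48)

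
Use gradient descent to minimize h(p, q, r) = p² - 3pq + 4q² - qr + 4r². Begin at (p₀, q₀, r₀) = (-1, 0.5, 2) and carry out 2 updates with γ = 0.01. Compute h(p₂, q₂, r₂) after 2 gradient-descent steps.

∇h = (2p - 3q, -3p + 8q - r, -q + 8r)
Step 1: at (-1, 0.5, 2), ∇h = (-3.5, 5, 15.5) → (-1, 0.5, 2) − 0.01·(-3.5, 5, 15.5) = (-0.965, 0.45, 1.845)
Step 2: at (-0.965, 0.45, 1.845), ∇h = (-3.28, 4.65, 14.31) → (-0.965, 0.45, 1.845) − 0.01·(-3.28, 4.65, 14.31) = (-0.9322, 0.4035, 1.7019)
h(-0.9322, 0.4035, 1.7019) = 13.54781173

13.54781173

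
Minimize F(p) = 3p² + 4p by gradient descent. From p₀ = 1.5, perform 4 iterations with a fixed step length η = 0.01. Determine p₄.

F′(p) = 6p + 4
Step 1: F′(1.5) = 13; p₁ = 1.5 − 0.01·13 = 1.37
Step 2: F′(1.37) = 12.22; p₂ = 1.37 − 0.01·12.22 = 1.2478
Step 3: F′(1.2478) = 11.4868; p₃ = 1.2478 − 0.01·11.4868 = 1.132932
Step 4: F′(1.132932) = 10.797592; p₄ = 1.132932 − 0.01·10.797592 = 1.02495608

1.02495608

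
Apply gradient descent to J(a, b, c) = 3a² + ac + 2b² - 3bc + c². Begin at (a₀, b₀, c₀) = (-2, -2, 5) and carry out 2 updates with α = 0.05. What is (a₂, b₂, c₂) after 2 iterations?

(-1.37, -0.035, 3.825)

∇J = (6a + c, 4b - 3c, a - 3b + 2c)
(a₁, b₁, c₁) = (-2, -2, 5) − 0.05·(-7, -23, 14) = (-1.65, -0.85, 4.3)
(a₂, b₂, c₂) = (-1.65, -0.85, 4.3) − 0.05·(-5.6, -16.3, 9.5) = (-1.37, -0.035, 3.825)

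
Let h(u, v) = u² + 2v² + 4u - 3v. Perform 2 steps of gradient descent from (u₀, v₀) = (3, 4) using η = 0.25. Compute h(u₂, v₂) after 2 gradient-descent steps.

∇h = (2u + 4, 4v - 3)
(u₁, v₁) = (3, 4) − 0.25·(10, 13) = (0.5, 0.75)
(u₂, v₂) = (0.5, 0.75) − 0.25·(5, 0) = (-0.75, 0.75)
h(-0.75, 0.75) = -3.5625

-3.5625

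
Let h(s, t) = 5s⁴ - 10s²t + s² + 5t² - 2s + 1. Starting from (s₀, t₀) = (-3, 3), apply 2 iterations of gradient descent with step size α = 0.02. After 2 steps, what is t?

∇h = (20s³ - 20st + 2s - 2, -10s² + 10t)
Step 1: at (-3, 3), ∇h = (-368, -60) → (-3, 3) − 0.02·(-368, -60) = (4.36, 4.2)
Step 2: at (4.36, 4.2), ∇h = (1298.11712, -148.096) → (4.36, 4.2) − 0.02·(1298.11712, -148.096) = (-21.6023424, 7.16192)
t = 7.16192

7.16192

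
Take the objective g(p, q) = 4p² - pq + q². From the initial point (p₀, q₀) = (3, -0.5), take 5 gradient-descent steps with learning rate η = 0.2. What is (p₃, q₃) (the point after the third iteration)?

(-0.76, 0.12)

∇g = (8p - q, -p + 2q)
Step 1: at (3, -0.5), ∇g = (24.5, -4) → (3, -0.5) − 0.2·(24.5, -4) = (-1.9, 0.3)
Step 2: at (-1.9, 0.3), ∇g = (-15.5, 2.5) → (-1.9, 0.3) − 0.2·(-15.5, 2.5) = (1.2, -0.2)
Step 3: at (1.2, -0.2), ∇g = (9.8, -1.6) → (1.2, -0.2) − 0.2·(9.8, -1.6) = (-0.76, 0.12)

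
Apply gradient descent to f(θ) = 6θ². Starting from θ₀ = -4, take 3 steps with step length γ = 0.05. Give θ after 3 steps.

f′(θ) = 12θ
Step 1: f′(-4) = -48; θ₁ = -4 − 0.05·(-48) = -1.6
Step 2: f′(-1.6) = -19.2; θ₂ = -1.6 − 0.05·(-19.2) = -0.64
Step 3: f′(-0.64) = -7.68; θ₃ = -0.64 − 0.05·(-7.68) = -0.256

-0.256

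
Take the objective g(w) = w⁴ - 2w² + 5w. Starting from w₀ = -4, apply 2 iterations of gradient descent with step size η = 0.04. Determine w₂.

g′(w) = 4w³ - 4w + 5
Step 1: g′(-4) = -235; w₁ = -4 − 0.04·(-235) = 5.4
Step 2: g′(5.4) = 613.256; w₂ = 5.4 − 0.04·613.256 = -19.13024

-19.13024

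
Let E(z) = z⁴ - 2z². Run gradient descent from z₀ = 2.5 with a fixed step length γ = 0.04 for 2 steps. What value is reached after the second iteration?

0.45376

E′(z) = 4z³ - 4z
z₁ = 2.5 − 0.04·52.5 = 0.4
z₂ = 0.4 − 0.04·(-1.344) = 0.45376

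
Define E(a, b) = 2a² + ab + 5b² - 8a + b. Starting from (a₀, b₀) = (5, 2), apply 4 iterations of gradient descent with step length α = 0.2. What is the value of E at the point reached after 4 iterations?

∇E = (4a + b - 8, a + 10b + 1)
Step 1: at (5, 2), ∇E = (14, 26) → (5, 2) − 0.2·(14, 26) = (2.2, -3.2)
Step 2: at (2.2, -3.2), ∇E = (-2.4, -28.8) → (2.2, -3.2) − 0.2·(-2.4, -28.8) = (2.68, 2.56)
Step 3: at (2.68, 2.56), ∇E = (5.28, 29.28) → (2.68, 2.56) − 0.2·(5.28, 29.28) = (1.624, -3.296)
Step 4: at (1.624, -3.296), ∇E = (-4.8, -30.336) → (1.624, -3.296) − 0.2·(-4.8, -30.336) = (2.584, 2.7712)
E(2.584, 2.7712) = 41.01184

41.01184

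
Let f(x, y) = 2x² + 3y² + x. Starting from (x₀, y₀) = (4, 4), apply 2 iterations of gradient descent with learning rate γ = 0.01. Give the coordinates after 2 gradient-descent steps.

∇f = (4x + 1, 6y)
Step 1: at (4, 4), ∇f = (17, 24) → (4, 4) − 0.01·(17, 24) = (3.83, 3.76)
Step 2: at (3.83, 3.76), ∇f = (16.32, 22.56) → (3.83, 3.76) − 0.01·(16.32, 22.56) = (3.6668, 3.5344)

(3.6668, 3.5344)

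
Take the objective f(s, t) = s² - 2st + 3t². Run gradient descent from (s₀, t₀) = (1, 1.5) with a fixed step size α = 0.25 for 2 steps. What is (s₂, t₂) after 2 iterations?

(0.5, 0.75)

∇f = (2s - 2t, -2s + 6t)
Step 1: at (1, 1.5), ∇f = (-1, 7) → (1, 1.5) − 0.25·(-1, 7) = (1.25, -0.25)
Step 2: at (1.25, -0.25), ∇f = (3, -4) → (1.25, -0.25) − 0.25·(3, -4) = (0.5, 0.75)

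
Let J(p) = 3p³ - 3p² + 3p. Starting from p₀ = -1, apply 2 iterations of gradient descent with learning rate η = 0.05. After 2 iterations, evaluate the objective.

-296.184778563375

J′(p) = 9p² - 6p + 3
p₁ = -1 − 0.05·18 = -1.9
p₂ = -1.9 − 0.05·46.89 = -4.2445
J(-4.2445) = -296.184778563375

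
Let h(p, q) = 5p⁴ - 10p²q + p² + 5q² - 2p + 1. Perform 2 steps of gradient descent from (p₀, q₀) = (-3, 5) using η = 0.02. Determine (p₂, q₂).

∇h = (20p³ - 20pq + 2p - 2, -10p² + 10q)
(p₁, q₁) = (-3, 5) − 0.02·(-248, -40) = (1.96, 5.8)
(p₂, q₂) = (1.96, 5.8) − 0.02·(-74.84928, 19.584) = (3.4569856, 5.40832)

(3.4569856, 5.40832)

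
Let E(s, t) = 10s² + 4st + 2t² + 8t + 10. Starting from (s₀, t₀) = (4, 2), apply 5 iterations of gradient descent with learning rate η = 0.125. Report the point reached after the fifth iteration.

∇E = (20s + 4t, 4s + 4t + 8)
(s₁, t₁) = (4, 2) − 0.125·(88, 32) = (-7, -2)
(s₂, t₂) = (-7, -2) − 0.125·(-148, -28) = (11.5, 1.5)
(s₃, t₃) = (11.5, 1.5) − 0.125·(236, 60) = (-18, -6)
(s₄, t₄) = (-18, -6) − 0.125·(-384, -88) = (30, 5)
(s₅, t₅) = (30, 5) − 0.125·(620, 148) = (-47.5, -13.5)

(-47.5, -13.5)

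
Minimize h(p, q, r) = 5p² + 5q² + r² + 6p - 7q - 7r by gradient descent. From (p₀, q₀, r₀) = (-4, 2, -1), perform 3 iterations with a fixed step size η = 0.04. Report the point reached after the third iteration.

(-1.3344, 0.9808, -0.004096)

∇h = (10p + 6, 10q - 7, 2r - 7)
(p₁, q₁, r₁) = (-4, 2, -1) − 0.04·(-34, 13, -9) = (-2.64, 1.48, -0.64)
(p₂, q₂, r₂) = (-2.64, 1.48, -0.64) − 0.04·(-20.4, 7.8, -8.28) = (-1.824, 1.168, -0.3088)
(p₃, q₃, r₃) = (-1.824, 1.168, -0.3088) − 0.04·(-12.24, 4.68, -7.6176) = (-1.3344, 0.9808, -0.004096)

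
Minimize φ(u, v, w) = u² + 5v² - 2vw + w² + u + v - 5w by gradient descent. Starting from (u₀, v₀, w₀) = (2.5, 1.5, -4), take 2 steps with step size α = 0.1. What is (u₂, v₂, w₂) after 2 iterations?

(1.42, -0.58, -1.6)

∇φ = (2u + 1, 10v - 2w + 1, -2v + 2w - 5)
(u₁, v₁, w₁) = (2.5, 1.5, -4) − 0.1·(6, 24, -16) = (1.9, -0.9, -2.4)
(u₂, v₂, w₂) = (1.9, -0.9, -2.4) − 0.1·(4.8, -3.2, -8) = (1.42, -0.58, -1.6)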